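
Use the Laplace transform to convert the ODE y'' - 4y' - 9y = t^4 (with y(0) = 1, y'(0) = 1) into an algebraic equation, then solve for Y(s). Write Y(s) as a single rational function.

Y(s) = (s^6 - 3*s^5 + 24)/(s^7 - 4*s^6 - 9*s^5)

Apply the Laplace transform to the equation.
The derivative rules (L{y''} = s^2 Y - s·y(0) - y'(0) and L{y'} = sY - y(0), with y(0) = 1, y'(0) = 1) turn the left side into (s^2 - 4*s - 9)Y - (s - 3).
The right side is L{t^4} = 24/s^5.
So (s^2 - 4*s - 9)Y = 24/s^5 + (s - 3).
Solve for Y(s) and write it as one ratio of polynomials.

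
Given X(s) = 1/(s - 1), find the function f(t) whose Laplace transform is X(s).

f(t) = exp(t)

Since L{e^(t)} = 1/(s - 1), the inverse is exp(t).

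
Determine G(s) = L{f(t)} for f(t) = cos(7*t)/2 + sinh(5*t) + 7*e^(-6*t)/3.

Apply the Laplace transform termwise.
(1/2)·[L{cos(7t)} = s/(s^2 + 49)]; (7/3)·[L{e^(-6t)} = 1/(s + 6)]; L{sinh(5t)} = 5/(s^2 - 25).

G(s) = s/(2*(s^2 + 49)) + 5/(s^2 - 25) + 7/(3*(s + 6))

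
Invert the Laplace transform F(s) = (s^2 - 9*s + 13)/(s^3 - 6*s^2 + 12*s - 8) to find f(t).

Factor the denominator: s^3 - 6*s^2 + 12*s - 8 = (s - 2)^3.
Partial fraction decomposition gives [1/(s - 2)] + [-5/(s - 2)^2] + [-1/(s - 2)^3].
Invert each term: 1/(s - 2) ↔ e^(2t); -5/(s - 2)^2 ↔ -5t·e^(2t); -1/(s - 2)^3 ↔ (-1/2)t^2·e^(2t).

f(t) = -t^2*exp(2*t)/2 - 5*t*exp(2*t) + exp(2*t)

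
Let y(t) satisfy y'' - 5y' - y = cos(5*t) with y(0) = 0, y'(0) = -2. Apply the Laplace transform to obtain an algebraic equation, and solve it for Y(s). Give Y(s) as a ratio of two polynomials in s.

Y(s) = (-2*s^2 + s - 50)/(s^4 - 5*s^3 + 24*s^2 - 125*s - 25)

Transform both sides with L{·}.
With L{y''} = s^2 Y - s·y(0) - y'(0) and L{y'} = sY - y(0), with y(0) = 0, y'(0) = -2: the LHS transforms to (s^2 - 5*s - 1)Y - (-2).
The right side is L{cos(5*t)} = s/(s^2 + 25).
So (s^2 - 5*s - 1)Y = s/(s^2 + 25) + (-2).
Divide through and combine into a single rational function.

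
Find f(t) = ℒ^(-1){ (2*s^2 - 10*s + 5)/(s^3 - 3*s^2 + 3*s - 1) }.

f(t) = -3*t^2*exp(t)/2 - 6*t*exp(t) + 2*exp(t)

Factor the denominator: s^3 - 3*s^2 + 3*s - 1 = (s - 1)^3.
Partial fraction decomposition gives [2/(s - 1)] + [-6/(s - 1)^2] + [-3/(s - 1)^3].
Invert each term: 2/(s - 1) ↔ 2e^(t); -6/(s - 1)^2 ↔ -6t·e^(t); -3/(s - 1)^3 ↔ (-3/2)t^2·e^(t).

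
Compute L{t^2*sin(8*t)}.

16*(3*s^2 - 64)/(s^2 + 64)^3

L{sin(8t)} = 8/(s^2 + 64).
Then apply L{t^2·g(t)} = (-1)^2 d^2/ds^2[G(s)] with G(s) = 8/(s^2 + 64):
differentiating 2 times and applying the sign gives 16*(3*s^2 - 64)/(s^2 + 64)^3.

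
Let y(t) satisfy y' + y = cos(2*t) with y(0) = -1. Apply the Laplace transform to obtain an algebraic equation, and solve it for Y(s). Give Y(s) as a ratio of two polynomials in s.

Y(s) = (-s^2 + s - 4)/(s^3 + s^2 + 4*s + 4)

Take the Laplace transform of both sides.
With L{y'} = sY - y(0) = sY - (-1): the LHS transforms to (s + 1)Y - (-1).
The right side is L{cos(2*t)} = s/(s^2 + 4).
So (s + 1)Y = s/(s^2 + 4) + (-1).
Solve for Y(s) and write it as one ratio of polynomials.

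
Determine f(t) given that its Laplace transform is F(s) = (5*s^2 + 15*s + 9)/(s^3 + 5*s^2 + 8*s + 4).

Factor the denominator: s^3 + 5*s^2 + 8*s + 4 = (s + 1)*(s + 2)^2.
Partial fraction decomposition gives [6/(s + 2)] + [(s + 2)^(-2)] + [-1/(s + 1)].
Invert each term: 6/(s + 2) ↔ 6e^(-2t); 1/(s + 2)^2 ↔ t·e^(-2t); -1/(s + 1) ↔ -e^(-t).

f(t) = t*exp(-2*t) - exp(-t) + 6*exp(-2*t)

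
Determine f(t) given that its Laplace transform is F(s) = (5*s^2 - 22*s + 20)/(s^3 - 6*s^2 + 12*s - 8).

f(t) = -2*t^2*exp(2*t) - 2*t*exp(2*t) + 5*exp(2*t)

Factor the denominator: s^3 - 6*s^2 + 12*s - 8 = (s - 2)^3.
Partial fraction decomposition gives [5/(s - 2)] + [-2/(s - 2)^2] + [-4/(s - 2)^3].
Invert each term: 5/(s - 2) ↔ 5e^(2t); -2/(s - 2)^2 ↔ -2t·e^(2t); -4/(s - 2)^3 ↔ (-2)t^2·e^(2t).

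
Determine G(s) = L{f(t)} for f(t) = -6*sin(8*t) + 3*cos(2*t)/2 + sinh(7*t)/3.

G(s) = 3*s/(2*(s^2 + 4)) - 48/(s^2 + 64) + 7/(3*(s^2 - 49))

Apply the Laplace transform termwise.
(-6)·[L{sin(8t)} = 8/(s^2 + 64)]; (3/2)·[L{cos(2t)} = s/(s^2 + 4)]; (1/3)·[L{sinh(7t)} = 7/(s^2 - 49)].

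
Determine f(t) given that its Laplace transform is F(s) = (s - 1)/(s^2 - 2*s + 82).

Rewrite the denominator: s^2 - 2*s + 82 = (s - 1)^2 + 81.
The form in (s - 1) signals a first-shifting-theorem factor e^(t).
Since L{cos(9t)} = s/(s^2 + 81), the inverse is e^(t)*cos(9*t).

f(t) = exp(t)*cos(9*t)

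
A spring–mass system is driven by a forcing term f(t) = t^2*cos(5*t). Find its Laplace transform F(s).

L{cos(5t)} = s/(s^2 + 25).
Then apply L{t^2·g(t)} = (-1)^2 d^2/ds^2[G(s)] with G(s) = s/(s^2 + 25):
differentiating 2 times and applying the sign gives 2*s*(s^2 - 75)/(s^2 + 25)^3.

F(s) = 2*s*(s^2 - 75)/(s^2 + 25)^3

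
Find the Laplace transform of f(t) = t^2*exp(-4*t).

L{e^(-4t)} = 1/(s + 4).
Then apply L{t^2·g(t)} = (-1)^2 d^2/ds^2[H(s)] with H(s) = 1/(s + 4):
differentiating 2 times and applying the sign gives 2/(s + 4)^3.

2/(s + 4)^3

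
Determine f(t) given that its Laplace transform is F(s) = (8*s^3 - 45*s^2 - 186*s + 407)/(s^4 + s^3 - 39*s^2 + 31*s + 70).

f(t) = -3*exp(5*t) + exp(2*t) + 5*exp(-t) + 5*exp(-7*t)

Factor the denominator: s^4 + s^3 - 39*s^2 + 31*s + 70 = (s - 5)*(s - 2)*(s + 1)*(s + 7).
Partial fraction decomposition gives [5/(s + 7)] + [1/(s - 2)] + [-3/(s - 5)] + [5/(s + 1)].
Invert each term: 5/(s + 7) ↔ 5e^(-7t); 1/(s - 2) ↔ e^(2t); -3/(s - 5) ↔ -3e^(5t); 5/(s + 1) ↔ 5e^(-t).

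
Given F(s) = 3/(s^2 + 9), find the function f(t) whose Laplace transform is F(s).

f(t) = sin(3*t)

Since L{sin(3t)} = 3/(s^2 + 9), the inverse is sin(3*t).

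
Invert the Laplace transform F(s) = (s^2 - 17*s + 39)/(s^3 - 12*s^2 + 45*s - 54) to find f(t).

Factor the denominator: s^3 - 12*s^2 + 45*s - 54 = (s - 6)*(s - 3)^2.
Partial fraction decomposition gives [4/(s - 3)] + [(s - 3)^(-2)] + [-3/(s - 6)].
Invert each term: 4/(s - 3) ↔ 4e^(3t); 1/(s - 3)^2 ↔ t·e^(3t); -3/(s - 6) ↔ -3e^(6t).

f(t) = t*exp(3*t) - 3*exp(6*t) + 4*exp(3*t)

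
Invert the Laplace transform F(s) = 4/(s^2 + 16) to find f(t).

f(t) = sin(4*t)

Since L{sin(4t)} = 4/(s^2 + 16), the inverse is sin(4*t).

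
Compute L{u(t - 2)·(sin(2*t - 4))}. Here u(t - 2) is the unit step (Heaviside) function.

By the second shifting theorem, L{u(t - c)·g(t - c)} = e^(-cs)·G(s) with c = 2 and G(s) = L{g(t)}.
L{sin(2t)} = 2/(s^2 + 4).

2*exp(-2*s)/(s^2 + 4)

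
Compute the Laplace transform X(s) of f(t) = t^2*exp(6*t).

X(s) = 2/(s - 6)^3

L{e^(6t)} = 1/(s - 6).
Then apply L{t^2·g(t)} = (-1)^2 d^2/ds^2[G(s)] with G(s) = 1/(s - 6):
differentiating 2 times and applying the sign gives 2/(s - 6)^3.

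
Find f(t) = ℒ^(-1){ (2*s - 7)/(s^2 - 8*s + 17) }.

f(t) = exp(4*t)*sin(t) + 2*exp(4*t)*cos(t)

Complete the square in the denominator: s^2 - 8*s + 17 = (s - 4)^2 + 1^2.
Split the numerator to match: 2*s - 7 = 2·(s - 4) + 1·1.
Invert each term: 2·(s - 4)/((s - 4)^2 + 1) ↔ 2e^(4t)cos(t); 1·1/((s - 4)^2 + 1) ↔ e^(4t)sin(t).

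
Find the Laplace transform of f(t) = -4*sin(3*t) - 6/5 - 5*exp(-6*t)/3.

-12/(s^2 + 9) - 5/(3*(s + 6)) - 6/(5*s)

Apply the Laplace transform termwise.
(-5/3)·[L{e^(-6t)} = 1/(s + 6)]; (-4)·[L{sin(3t)} = 3/(s^2 + 9)]; L{-6/5} = (-6/5)/s.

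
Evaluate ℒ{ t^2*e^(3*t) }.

2/(s - 3)^3

L{t^2} = 2!/s^3 = 2/s^3.
By the first shifting theorem, multiplying by e^(3t) replaces s with s - 3.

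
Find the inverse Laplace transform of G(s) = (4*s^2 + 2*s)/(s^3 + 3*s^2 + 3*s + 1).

Factor the denominator: s^3 + 3*s^2 + 3*s + 1 = (s + 1)^3.
Partial fraction decomposition gives [4/(s + 1)] + [-6/(s + 1)^2] + [2/(s + 1)^3].
Invert each term: 4/(s + 1) ↔ 4e^(-t); -6/(s + 1)^2 ↔ -6t·e^(-t); 2/(s + 1)^3 ↔ (1)t^2·e^(-t).

t^2*exp(-t) - 6*t*exp(-t) + 4*exp(-t)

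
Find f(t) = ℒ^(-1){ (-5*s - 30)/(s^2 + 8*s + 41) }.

Complete the square in the denominator: s^2 + 8*s + 41 = (s + 4)^2 + 5^2.
Split the numerator to match: -5*s - 30 = -5·(s + 4) - 2·5.
Invert each term: -5·(s + 4)/((s + 4)^2 + 25) ↔ -5e^(-4t)cos(5t); -2·5/((s + 4)^2 + 25) ↔ -2e^(-4t)sin(5t).

f(t) = -2*exp(-4*t)*sin(5*t) - 5*exp(-4*t)*cos(5*t)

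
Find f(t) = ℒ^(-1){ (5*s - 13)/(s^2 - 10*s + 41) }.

f(t) = 3*exp(5*t)*sin(4*t) + 5*exp(5*t)*cos(4*t)

Complete the square in the denominator: s^2 - 10*s + 41 = (s - 5)^2 + 4^2.
Split the numerator to match: 5*s - 13 = 5·(s - 5) + 3·4.
Invert each term: 5·(s - 5)/((s - 5)^2 + 16) ↔ 5e^(5t)cos(4t); 3·4/((s - 5)^2 + 16) ↔ 3e^(5t)sin(4t).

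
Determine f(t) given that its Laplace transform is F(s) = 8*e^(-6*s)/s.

f(t) = Heaviside(t - 6)*(8)

The factor e^(-6s) signals a time shift by c = 6 (second shifting theorem).
L{8} = 8/s, so L^-1{8/s} = 8.
Hence the inverse is u(t - 6) times that function evaluated at t - 6.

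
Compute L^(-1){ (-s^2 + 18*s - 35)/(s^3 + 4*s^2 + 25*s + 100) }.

Factor the denominator: s^3 + 4*s^2 + 25*s + 100 = (s + 4)*(s^2 + 25).
Partial fraction decomposition gives [-3/(s + 4)] + [2*s/(s^2 + 25)] + [10/(s^2 + 25)].
Invert each term: -3/(s + 4) ↔ -3e^(-4t); 2·s/(s^2 + 25) ↔ 2cos(5t); 2·5/(s^2 + 25) ↔ 2sin(5t).

2*sin(5*t) + 2*cos(5*t) - 3*exp(-4*t)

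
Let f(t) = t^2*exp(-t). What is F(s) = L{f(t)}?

L{t^2} = 2!/s^3 = 2/s^3.
By the first shifting theorem, multiplying by e^(-t) replaces s with s + 1.

F(s) = 2/(s + 1)^3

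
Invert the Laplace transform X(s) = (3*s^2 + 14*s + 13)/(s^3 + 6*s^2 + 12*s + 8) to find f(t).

Factor the denominator: s^3 + 6*s^2 + 12*s + 8 = (s + 2)^3.
Partial fraction decomposition gives [3/(s + 2)] + [2/(s + 2)^2] + [-3/(s + 2)^3].
Invert each term: 3/(s + 2) ↔ 3e^(-2t); 2/(s + 2)^2 ↔ 2t·e^(-2t); -3/(s + 2)^3 ↔ (-3/2)t^2·e^(-2t).

f(t) = -3*t^2*exp(-2*t)/2 + 2*t*exp(-2*t) + 3*exp(-2*t)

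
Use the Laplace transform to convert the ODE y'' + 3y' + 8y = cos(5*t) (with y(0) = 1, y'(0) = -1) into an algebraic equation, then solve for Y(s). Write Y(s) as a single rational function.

Y(s) = (s^3 + 2*s^2 + 26*s + 50)/(s^4 + 3*s^3 + 33*s^2 + 75*s + 200)

Transform both sides with L{·}.
Using L{y''} = s^2 Y - s·y(0) - y'(0) and L{y'} = sY - y(0), with y(0) = 1, y'(0) = -1, the left side becomes (s^2 + 3*s + 8)Y - (s + 2).
The right side is L{cos(5*t)} = s/(s^2 + 25).
So (s^2 + 3*s + 8)Y = s/(s^2 + 25) + (s + 2).
Isolate Y and clear denominators.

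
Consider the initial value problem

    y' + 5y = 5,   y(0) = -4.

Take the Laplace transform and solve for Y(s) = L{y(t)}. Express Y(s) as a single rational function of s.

Y(s) = (-4*s + 5)/(s^2 + 5*s)

Laplace-transform each side.
The derivative rules (L{y'} = sY - y(0) = sY - (-4)) turn the left side into (s + 5)Y - (-4).
The right side is L{5} = 5/s.
So (s + 5)Y = 5/s + (-4).
Solve for Y(s) and write it as one ratio of polynomials.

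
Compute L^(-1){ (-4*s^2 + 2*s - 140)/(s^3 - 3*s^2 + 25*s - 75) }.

-5*exp(3*t) + sin(5*t) + cos(5*t)

Factor the denominator: s^3 - 3*s^2 + 25*s - 75 = (s - 3)*(s^2 + 25).
Partial fraction decomposition gives [-5/(s - 3)] + [s/(s^2 + 25)] + [5/(s^2 + 25)].
Invert each term: -5/(s - 3) ↔ -5e^(3t); 1·s/(s^2 + 25) ↔ cos(5t); 1·5/(s^2 + 25) ↔ sin(5t).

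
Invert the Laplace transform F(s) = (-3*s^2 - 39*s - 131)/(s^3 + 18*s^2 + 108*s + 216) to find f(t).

Factor the denominator: s^3 + 18*s^2 + 108*s + 216 = (s + 6)^3.
Partial fraction decomposition gives [-3/(s + 6)] + [-3/(s + 6)^2] + [-5/(s + 6)^3].
Invert each term: -3/(s + 6) ↔ -3e^(-6t); -3/(s + 6)^2 ↔ -3t·e^(-6t); -5/(s + 6)^3 ↔ (-5/2)t^2·e^(-6t).

f(t) = -5*t^2*exp(-6*t)/2 - 3*t*exp(-6*t) - 3*exp(-6*t)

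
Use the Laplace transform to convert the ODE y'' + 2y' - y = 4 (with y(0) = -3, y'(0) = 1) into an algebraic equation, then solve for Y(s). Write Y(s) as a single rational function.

Laplace-transform each side.
Using L{y''} = s^2 Y - s·y(0) - y'(0) and L{y'} = sY - y(0), with y(0) = -3, y'(0) = 1, the left side becomes (s^2 + 2*s - 1)Y - (-3*s - 5).
The right side is L{4} = 4/s.
So (s^2 + 2*s - 1)Y = 4/s + (-3*s - 5).
Divide through and combine into a single rational function.

Y(s) = (-3*s^2 - 5*s + 4)/(s^3 + 2*s^2 - s)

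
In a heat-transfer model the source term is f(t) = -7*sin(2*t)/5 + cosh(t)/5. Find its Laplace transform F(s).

F(s) = s/(5*(s^2 - 1)) - 14/(5*(s^2 + 4))

Apply the Laplace transform termwise.
(1/5)·[L{cosh(t)} = s/(s^2 - 1)]; (-7/5)·[L{sin(2t)} = 2/(s^2 + 4)].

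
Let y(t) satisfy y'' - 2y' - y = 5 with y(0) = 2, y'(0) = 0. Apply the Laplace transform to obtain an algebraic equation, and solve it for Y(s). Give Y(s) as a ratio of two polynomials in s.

Y(s) = (2*s^2 - 4*s + 5)/(s^3 - 2*s^2 - s)

Transform both sides with L{·}.
The derivative rules (L{y''} = s^2 Y - s·y(0) - y'(0) and L{y'} = sY - y(0), with y(0) = 2, y'(0) = 0) turn the left side into (s^2 - 2*s - 1)Y - (2*s - 4).
The right side is L{5} = 5/s.
So (s^2 - 2*s - 1)Y = 5/s + (2*s - 4).
Isolate Y and clear denominators.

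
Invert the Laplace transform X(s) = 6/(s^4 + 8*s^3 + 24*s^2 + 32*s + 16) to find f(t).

f(t) = t^3*exp(-2*t)

Rewrite the denominator: s^4 + 8*s^3 + 24*s^2 + 32*s + 16 = (s + 2)^4.
The form in (s + 2) signals a first-shifting-theorem factor e^(-2t).
Since L{t^3} = 3!/s^4 = 6/s^4, the inverse is t^3*e^(-2*t).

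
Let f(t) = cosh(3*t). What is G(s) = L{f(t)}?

L{cosh(3t)} = s/(s^2 - 9).

G(s) = s/(s^2 - 9)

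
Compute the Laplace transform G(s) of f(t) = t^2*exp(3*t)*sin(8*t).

G(s) = 16*(3*s^2 - 18*s - 37)/(s^2 - 6*s + 73)^3

L{sin(8t)} = 8/(s^2 + 64).
Multiplying by e^(3t) shifts s → s - 3, so L{exp(3*t)*sin(8*t)} = 8/((s - 3)^2 + 64).
Then apply L{t^2·g(t)} = (-1)^2 d^2/ds^2[H(s)] with H(s) = 8/((s - 3)^2 + 64):
differentiating 2 times and applying the sign gives 16*(3*s^2 - 18*s - 37)/(s^2 - 6*s + 73)^3.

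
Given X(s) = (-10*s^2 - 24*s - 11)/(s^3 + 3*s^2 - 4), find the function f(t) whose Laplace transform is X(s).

Factor the denominator: s^3 + 3*s^2 - 4 = (s - 1)*(s + 2)^2.
Partial fraction decomposition gives [-5/(s + 2)] + [(s + 2)^(-2)] + [-5/(s - 1)].
Invert each term: -5/(s + 2) ↔ -5e^(-2t); 1/(s + 2)^2 ↔ t·e^(-2t); -5/(s - 1) ↔ -5e^(t).

f(t) = t*exp(-2*t) - 5*exp(t) - 5*exp(-2*t)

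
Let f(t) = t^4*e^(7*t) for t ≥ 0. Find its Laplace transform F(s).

F(s) = 24/(s - 7)^5

L{t^4} = 4!/s^5 = 24/s^5.
By the first shifting theorem, multiplying by e^(7t) replaces s with s - 7.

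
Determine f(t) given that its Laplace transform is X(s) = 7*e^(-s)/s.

The factor e^(-s) signals a time shift by c = 1 (second shifting theorem).
L{7} = 7/s, so L^-1{7/s} = 7.
Hence the inverse is u(t - 1) times that function evaluated at t - 1.

f(t) = Heaviside(t - 1)*(7)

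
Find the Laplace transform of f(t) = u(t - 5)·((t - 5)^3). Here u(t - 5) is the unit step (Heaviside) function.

6*exp(-5*s)/s^4

By the second shifting theorem, L{u(t - c)·g(t - c)} = e^(-cs)·H(s) with c = 5 and H(s) = L{g(t)}.
L{t^3} = 3!/s^4 = 6/s^4.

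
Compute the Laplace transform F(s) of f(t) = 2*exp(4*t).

L{2} = 2/s.
By the first shifting theorem, multiplying by e^(4t) replaces s with s - 4.

F(s) = 2/(s - 4)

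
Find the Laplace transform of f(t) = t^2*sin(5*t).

L{sin(5t)} = 5/(s^2 + 25).
Then apply L{t^2·g(t)} = (-1)^2 d^2/ds^2[G(s)] with G(s) = 5/(s^2 + 25):
differentiating 2 times and applying the sign gives 10*(3*s^2 - 25)/(s^2 + 25)^3.

10*(3*s^2 - 25)/(s^2 + 25)^3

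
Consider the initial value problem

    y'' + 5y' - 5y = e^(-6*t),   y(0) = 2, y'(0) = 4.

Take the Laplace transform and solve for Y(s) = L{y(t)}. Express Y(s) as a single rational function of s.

Y(s) = (2*s^2 + 26*s + 85)/(s^3 + 11*s^2 + 25*s - 30)

Laplace-transform each side.
With L{y''} = s^2 Y - s·y(0) - y'(0) and L{y'} = sY - y(0), with y(0) = 2, y'(0) = 4: the LHS transforms to (s^2 + 5*s - 5)Y - (2*s + 14).
The right side is L{e^(-6*t)} = 1/(s + 6).
So (s^2 + 5*s - 5)Y = 1/(s + 6) + (2*s + 14).
Solve for Y(s) and write it as one ratio of polynomials.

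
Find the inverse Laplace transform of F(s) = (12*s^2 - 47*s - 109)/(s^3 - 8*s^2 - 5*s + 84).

5*exp(7*t) + 5*exp(4*t) + 2*exp(-3*t)

Factor the denominator: s^3 - 8*s^2 - 5*s + 84 = (s - 7)*(s - 4)*(s + 3).
Partial fraction decomposition gives [2/(s + 3)] + [5/(s - 4)] + [5/(s - 7)].
Invert each term: 2/(s + 3) ↔ 2e^(-3t); 5/(s - 4) ↔ 5e^(4t); 5/(s - 7) ↔ 5e^(7t).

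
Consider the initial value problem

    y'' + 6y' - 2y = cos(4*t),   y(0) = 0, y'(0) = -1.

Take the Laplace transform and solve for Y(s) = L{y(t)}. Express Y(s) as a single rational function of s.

Y(s) = (-s^2 + s - 16)/(s^4 + 6*s^3 + 14*s^2 + 96*s - 32)

Laplace-transform each side.
Using L{y''} = s^2 Y - s·y(0) - y'(0) and L{y'} = sY - y(0), with y(0) = 0, y'(0) = -1, the left side becomes (s^2 + 6*s - 2)Y - (-1).
The right side is L{cos(4*t)} = s/(s^2 + 16).
So (s^2 + 6*s - 2)Y = s/(s^2 + 16) + (-1).
Isolate Y and clear denominators.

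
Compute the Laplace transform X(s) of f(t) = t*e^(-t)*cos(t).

L{cos(t)} = s/(s^2 + 1).
Multiplying by e^(-t) shifts s → s + 1, so L{e^(-t)*cos(t)} = (s + 1)/((s + 1)^2 + 1).
Then apply L{t·g(t)} = -d/ds[G(s)] with G(s) = (s + 1)/((s + 1)^2 + 1):
differentiating 1 time and applying the sign gives s*(s + 2)/(s^2 + 2*s + 2)^2.

X(s) = s*(s + 2)/(s^2 + 2*s + 2)^2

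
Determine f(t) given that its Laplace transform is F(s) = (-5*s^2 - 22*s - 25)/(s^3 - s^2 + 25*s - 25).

Factor the denominator: s^3 - s^2 + 25*s - 25 = (s - 1)*(s^2 + 25).
Partial fraction decomposition gives [-2/(s - 1)] + [-3*s/(s^2 + 25)] + [-25/(s^2 + 25)].
Invert each term: -2/(s - 1) ↔ -2e^(t); -3·s/(s^2 + 25) ↔ -3cos(5t); -5·5/(s^2 + 25) ↔ -5sin(5t).

f(t) = -2*exp(t) - 5*sin(5*t) - 3*cos(5*t)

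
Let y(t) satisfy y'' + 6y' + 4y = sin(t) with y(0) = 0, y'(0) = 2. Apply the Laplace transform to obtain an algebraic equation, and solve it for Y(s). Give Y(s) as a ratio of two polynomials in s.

Take the Laplace transform of both sides.
Using L{y''} = s^2 Y - s·y(0) - y'(0) and L{y'} = sY - y(0), with y(0) = 0, y'(0) = 2, the left side becomes (s^2 + 6*s + 4)Y - (2).
The right side is L{sin(t)} = 1/(s^2 + 1).
So (s^2 + 6*s + 4)Y = 1/(s^2 + 1) + (2).
Divide through and combine into a single rational function.

Y(s) = (2*s^2 + 3)/(s^4 + 6*s^3 + 5*s^2 + 6*s + 4)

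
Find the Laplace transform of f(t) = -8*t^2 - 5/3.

-5/(3*s) - 16/s^3

By linearity of the Laplace transform, transform each term separately.
(-8)·[L{t^2} = 2!/s^3 = 2/s^3]; L{-5/3} = (-5/3)/s.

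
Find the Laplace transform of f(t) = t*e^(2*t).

(s - 2)^(-2)

L{e^(2t)} = 1/(s - 2).
Then apply L{t·g(t)} = -d/ds[H(s)] with H(s) = 1/(s - 2):
differentiating 1 time and applying the sign gives (s - 2)^(-2).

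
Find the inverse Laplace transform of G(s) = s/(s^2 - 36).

Since L{cosh(6t)} = s/(s^2 - 36), the inverse is cosh(6*t).

cosh(6*t)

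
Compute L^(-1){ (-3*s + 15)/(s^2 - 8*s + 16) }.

3*t*exp(4*t) - 3*exp(4*t)

Factor the denominator: s^2 - 8*s + 16 = (s - 4)^2.
Partial fraction decomposition gives [-3/(s - 4)] + [3/(s - 4)^2].
Invert each term: -3/(s - 4) ↔ -3e^(4t); 3/(s - 4)^2 ↔ 3t·e^(4t).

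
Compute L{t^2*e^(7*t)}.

2/(s - 7)^3

L{e^(7t)} = 1/(s - 7).
Then apply L{t^2·g(t)} = (-1)^2 d^2/ds^2[H(s)] with H(s) = 1/(s - 7):
differentiating 2 times and applying the sign gives 2/(s - 7)^3.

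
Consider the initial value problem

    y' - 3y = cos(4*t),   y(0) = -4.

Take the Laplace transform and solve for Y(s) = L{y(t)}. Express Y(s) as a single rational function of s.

Laplace-transform each side.
With L{y'} = sY - y(0) = sY - (-4): the LHS transforms to (s - 3)Y - (-4).
The right side is L{cos(4*t)} = s/(s^2 + 16).
So (s - 3)Y = s/(s^2 + 16) + (-4).
Isolate Y and clear denominators.

Y(s) = (-4*s^2 + s - 64)/(s^3 - 3*s^2 + 16*s - 48)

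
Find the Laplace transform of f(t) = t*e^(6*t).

L{e^(6t)} = 1/(s - 6).
Then apply L{t·g(t)} = -d/ds[G(s)] with G(s) = 1/(s - 6):
differentiating 1 time and applying the sign gives (s - 6)^(-2).

(s - 6)^(-2)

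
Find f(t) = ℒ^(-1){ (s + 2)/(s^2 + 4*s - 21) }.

f(t) = exp(-2*t)*cosh(5*t)

Rewrite the denominator: s^2 + 4*s - 21 = (s + 2)^2 - 25.
The form in (s + 2) signals a first-shifting-theorem factor e^(-2t).
Since L{cosh(5t)} = s/(s^2 - 25), the inverse is exp(-2*t)*cosh(5*t).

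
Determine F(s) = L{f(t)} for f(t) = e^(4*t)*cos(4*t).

L{cos(4t)} = s/(s^2 + 16).
By the first shifting theorem, multiplying by e^(4t) replaces s with s - 4.

F(s) = (s - 4)/((s - 4)^2 + 16)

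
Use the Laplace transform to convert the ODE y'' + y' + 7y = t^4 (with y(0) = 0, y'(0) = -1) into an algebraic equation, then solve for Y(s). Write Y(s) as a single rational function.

Y(s) = (-s^5 + 24)/(s^7 + s^6 + 7*s^5)

Transform both sides with L{·}.
With L{y''} = s^2 Y - s·y(0) - y'(0) and L{y'} = sY - y(0), with y(0) = 0, y'(0) = -1: the LHS transforms to (s^2 + s + 7)Y - (-1).
The right side is L{t^4} = 24/s^5.
So (s^2 + s + 7)Y = 24/s^5 + (-1).
Solve for Y(s) and write it as one ratio of polynomials.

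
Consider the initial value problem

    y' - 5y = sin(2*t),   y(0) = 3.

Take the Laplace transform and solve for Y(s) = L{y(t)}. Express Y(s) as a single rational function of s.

Y(s) = (3*s^2 + 14)/(s^3 - 5*s^2 + 4*s - 20)

Apply the Laplace transform to the equation.
Using L{y'} = sY - y(0) = sY - 3, the left side becomes (s - 5)Y - (3).
The right side is L{sin(2*t)} = 2/(s^2 + 4).
So (s - 5)Y = 2/(s^2 + 4) + (3).
Solve for Y(s) and write it as one ratio of polynomials.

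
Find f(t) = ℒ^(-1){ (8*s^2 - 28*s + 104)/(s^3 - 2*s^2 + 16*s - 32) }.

Factor the denominator: s^3 - 2*s^2 + 16*s - 32 = (s - 2)*(s^2 + 16).
Partial fraction decomposition gives [4/(s - 2)] + [4*s/(s^2 + 16)] + [-20/(s^2 + 16)].
Invert each term: 4/(s - 2) ↔ 4e^(2t); 4·s/(s^2 + 16) ↔ 4cos(4t); -5·4/(s^2 + 16) ↔ -5sin(4t).

f(t) = 4*exp(2*t) - 5*sin(4*t) + 4*cos(4*t)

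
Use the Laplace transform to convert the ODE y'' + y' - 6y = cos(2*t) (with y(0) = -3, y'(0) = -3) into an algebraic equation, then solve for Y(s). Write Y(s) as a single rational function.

Y(s) = (-3*s^3 - 6*s^2 - 11*s - 24)/(s^4 + s^3 - 2*s^2 + 4*s - 24)

Transform both sides with L{·}.
The derivative rules (L{y''} = s^2 Y - s·y(0) - y'(0) and L{y'} = sY - y(0), with y(0) = -3, y'(0) = -3) turn the left side into (s^2 + s - 6)Y - (-3*s - 6).
The right side is L{cos(2*t)} = s/(s^2 + 4).
So (s^2 + s - 6)Y = s/(s^2 + 4) + (-3*s - 6).
Isolate Y and clear denominators.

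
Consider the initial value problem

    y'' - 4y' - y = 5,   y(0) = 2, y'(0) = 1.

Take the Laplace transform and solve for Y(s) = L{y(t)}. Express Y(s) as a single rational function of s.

Y(s) = (2*s^2 - 7*s + 5)/(s^3 - 4*s^2 - s)

Take the Laplace transform of both sides.
Using L{y''} = s^2 Y - s·y(0) - y'(0) and L{y'} = sY - y(0), with y(0) = 2, y'(0) = 1, the left side becomes (s^2 - 4*s - 1)Y - (2*s - 7).
The right side is L{5} = 5/s.
So (s^2 - 4*s - 1)Y = 5/s + (2*s - 7).
Divide through and combine into a single rational function.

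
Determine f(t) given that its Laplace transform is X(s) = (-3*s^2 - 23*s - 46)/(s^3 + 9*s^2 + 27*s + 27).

f(t) = -2*t^2*exp(-3*t) - 5*t*exp(-3*t) - 3*exp(-3*t)

Factor the denominator: s^3 + 9*s^2 + 27*s + 27 = (s + 3)^3.
Partial fraction decomposition gives [-3/(s + 3)] + [-5/(s + 3)^2] + [-4/(s + 3)^3].
Invert each term: -3/(s + 3) ↔ -3e^(-3t); -5/(s + 3)^2 ↔ -5t·e^(-3t); -4/(s + 3)^3 ↔ (-2)t^2·e^(-3t).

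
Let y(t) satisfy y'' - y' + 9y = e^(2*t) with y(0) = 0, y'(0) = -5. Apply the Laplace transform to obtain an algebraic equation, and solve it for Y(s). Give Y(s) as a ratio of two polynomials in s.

Laplace-transform each side.
Using L{y''} = s^2 Y - s·y(0) - y'(0) and L{y'} = sY - y(0), with y(0) = 0, y'(0) = -5, the left side becomes (s^2 - s + 9)Y - (-5).
The right side is L{e^(2*t)} = 1/(s - 2).
So (s^2 - s + 9)Y = 1/(s - 2) + (-5).
Solve for Y(s) and write it as one ratio of polynomials.

Y(s) = (-5*s + 11)/(s^3 - 3*s^2 + 11*s - 18)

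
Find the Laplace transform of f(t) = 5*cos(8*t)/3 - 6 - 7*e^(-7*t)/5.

5*s/(3*(s^2 + 64)) - 7/(5*(s + 7)) - 6/s

By linearity of the Laplace transform, transform each term separately.
L{-6} = -6/s; (-7/5)·[L{e^(-7t)} = 1/(s + 7)]; (5/3)·[L{cos(8t)} = s/(s^2 + 64)].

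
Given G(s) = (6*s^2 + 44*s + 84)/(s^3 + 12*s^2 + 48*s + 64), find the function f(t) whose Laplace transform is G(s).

f(t) = 2*t^2*exp(-4*t) - 4*t*exp(-4*t) + 6*exp(-4*t)

Factor the denominator: s^3 + 12*s^2 + 48*s + 64 = (s + 4)^3.
Partial fraction decomposition gives [6/(s + 4)] + [-4/(s + 4)^2] + [4/(s + 4)^3].
Invert each term: 6/(s + 4) ↔ 6e^(-4t); -4/(s + 4)^2 ↔ -4t·e^(-4t); 4/(s + 4)^3 ↔ (2)t^2·e^(-4t).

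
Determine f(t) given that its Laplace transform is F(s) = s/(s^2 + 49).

f(t) = cos(7*t)

Since L{cos(7t)} = s/(s^2 + 49), the inverse is cos(7*t).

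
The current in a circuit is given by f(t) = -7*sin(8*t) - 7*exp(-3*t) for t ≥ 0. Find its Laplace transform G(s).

G(s) = -56/(s^2 + 64) - 7/(s + 3)

By linearity of the Laplace transform, transform each term separately.
(-7)·[L{sin(8t)} = 8/(s^2 + 64)]; (-7)·[L{e^(-3t)} = 1/(s + 3)].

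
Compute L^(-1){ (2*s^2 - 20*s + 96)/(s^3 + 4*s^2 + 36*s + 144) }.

-2*sin(6*t) - 2*cos(6*t) + 4*exp(-4*t)

Factor the denominator: s^3 + 4*s^2 + 36*s + 144 = (s + 4)*(s^2 + 36).
Partial fraction decomposition gives [4/(s + 4)] + [-2*s/(s^2 + 36)] + [-12/(s^2 + 36)].
Invert each term: 4/(s + 4) ↔ 4e^(-4t); -2·s/(s^2 + 36) ↔ -2cos(6t); -2·6/(s^2 + 36) ↔ -2sin(6t).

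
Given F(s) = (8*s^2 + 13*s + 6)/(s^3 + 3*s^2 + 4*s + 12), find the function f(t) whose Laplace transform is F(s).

Factor the denominator: s^3 + 3*s^2 + 4*s + 12 = (s + 3)*(s^2 + 4).
Partial fraction decomposition gives [3/(s + 3)] + [5*s/(s^2 + 4)] + [-2/(s^2 + 4)].
Invert each term: 3/(s + 3) ↔ 3e^(-3t); 5·s/(s^2 + 4) ↔ 5cos(2t); -1·2/(s^2 + 4) ↔ -sin(2t).

f(t) = -sin(2*t) + 5*cos(2*t) + 3*exp(-3*t)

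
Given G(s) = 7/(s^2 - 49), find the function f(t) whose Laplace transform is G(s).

f(t) = sinh(7*t)

Since L{sinh(7t)} = 7/(s^2 - 49), the inverse is sinh(7*t).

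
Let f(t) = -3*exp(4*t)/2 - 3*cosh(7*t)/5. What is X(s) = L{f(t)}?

X(s) = -3*s/(5*(s^2 - 49)) - 3/(2*(s - 4))

The transform is linear, so treat each term independently.
(-3/5)·[L{cosh(7t)} = s/(s^2 - 49)]; (-3/2)·[L{e^(4t)} = 1/(s - 4)].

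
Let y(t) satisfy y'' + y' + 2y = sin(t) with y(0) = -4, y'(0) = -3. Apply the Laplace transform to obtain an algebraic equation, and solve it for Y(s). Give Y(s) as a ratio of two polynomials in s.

Apply the Laplace transform to the equation.
The derivative rules (L{y''} = s^2 Y - s·y(0) - y'(0) and L{y'} = sY - y(0), with y(0) = -4, y'(0) = -3) turn the left side into (s^2 + s + 2)Y - (-4*s - 7).
The right side is L{sin(t)} = 1/(s^2 + 1).
So (s^2 + s + 2)Y = 1/(s^2 + 1) + (-4*s - 7).
Divide through and combine into a single rational function.

Y(s) = (-4*s^3 - 7*s^2 - 4*s - 6)/(s^4 + s^3 + 3*s^2 + s + 2)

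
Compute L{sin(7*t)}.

7/(s^2 + 49)

L{sin(7t)} = 7/(s^2 + 49).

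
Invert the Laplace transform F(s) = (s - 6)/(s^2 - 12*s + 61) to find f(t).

Rewrite the denominator: s^2 - 12*s + 61 = (s - 6)^2 + 25.
The form in (s - 6) signals a first-shifting-theorem factor e^(6t).
Since L{cos(5t)} = s/(s^2 + 25), the inverse is exp(6*t)*cos(5*t).

f(t) = exp(6*t)*cos(5*t)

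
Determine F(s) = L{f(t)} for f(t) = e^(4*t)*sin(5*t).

L{sin(5t)} = 5/(s^2 + 25).
By the first shifting theorem, multiplying by e^(4t) replaces s with s - 4.

F(s) = 5/((s - 4)^2 + 25)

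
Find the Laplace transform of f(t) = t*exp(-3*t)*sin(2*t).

L{sin(2t)} = 2/(s^2 + 4).
Multiplying by e^(-3t) shifts s → s + 3, so L{exp(-3*t)*sin(2*t)} = 2/((s + 3)^2 + 4).
Then apply L{t·g(t)} = -d/ds[G(s)] with G(s) = 2/((s + 3)^2 + 4):
differentiating 1 time and applying the sign gives 4*(s + 3)/(s^2 + 6*s + 13)^2.

4*(s + 3)/(s^2 + 6*s + 13)^2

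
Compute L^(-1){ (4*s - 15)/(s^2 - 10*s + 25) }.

Factor the denominator: s^2 - 10*s + 25 = (s - 5)^2.
Partial fraction decomposition gives [4/(s - 5)] + [5/(s - 5)^2].
Invert each term: 4/(s - 5) ↔ 4e^(5t); 5/(s - 5)^2 ↔ 5t·e^(5t).

5*t*exp(5*t) + 4*exp(5*t)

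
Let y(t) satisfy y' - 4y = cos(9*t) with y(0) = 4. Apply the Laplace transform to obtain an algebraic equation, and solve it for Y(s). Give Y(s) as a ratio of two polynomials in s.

Y(s) = (4*s^2 + s + 324)/(s^3 - 4*s^2 + 81*s - 324)

Take the Laplace transform of both sides.
The derivative rules (L{y'} = sY - y(0) = sY - 4) turn the left side into (s - 4)Y - (4).
The right side is L{cos(9*t)} = s/(s^2 + 81).
So (s - 4)Y = s/(s^2 + 81) + (4).
Divide through and combine into a single rational function.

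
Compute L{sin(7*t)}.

L{sin(7t)} = 7/(s^2 + 49).

7/(s^2 + 49)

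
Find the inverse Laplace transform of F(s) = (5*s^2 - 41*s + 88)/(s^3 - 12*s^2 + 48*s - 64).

2*t^2*exp(4*t) - t*exp(4*t) + 5*exp(4*t)

Factor the denominator: s^3 - 12*s^2 + 48*s - 64 = (s - 4)^3.
Partial fraction decomposition gives [5/(s - 4)] + [-1/(s - 4)^2] + [4/(s - 4)^3].
Invert each term: 5/(s - 4) ↔ 5e^(4t); -1/(s - 4)^2 ↔ -t·e^(4t); 4/(s - 4)^3 ↔ (2)t^2·e^(4t).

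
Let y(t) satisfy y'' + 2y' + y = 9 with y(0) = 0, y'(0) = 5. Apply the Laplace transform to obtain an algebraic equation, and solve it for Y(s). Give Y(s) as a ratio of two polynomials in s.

Y(s) = (5*s + 9)/(s^3 + 2*s^2 + s)

Apply the Laplace transform to the equation.
The derivative rules (L{y''} = s^2 Y - s·y(0) - y'(0) and L{y'} = sY - y(0), with y(0) = 0, y'(0) = 5) turn the left side into (s^2 + 2*s + 1)Y - (5).
The right side is L{9} = 9/s.
So (s^2 + 2*s + 1)Y = 9/s + (5).
Divide through and combine into a single rational function.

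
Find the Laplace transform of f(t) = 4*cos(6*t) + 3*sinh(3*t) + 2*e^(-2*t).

4*s/(s^2 + 36) + 9/(s^2 - 9) + 2/(s + 2)

By linearity of the Laplace transform, transform each term separately.
(2)·[L{e^(-2t)} = 1/(s + 2)]; (4)·[L{cos(6t)} = s/(s^2 + 36)]; (3)·[L{sinh(3t)} = 3/(s^2 - 9)].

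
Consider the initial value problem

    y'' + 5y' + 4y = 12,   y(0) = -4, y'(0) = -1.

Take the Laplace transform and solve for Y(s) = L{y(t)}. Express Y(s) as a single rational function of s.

Y(s) = (-4*s^2 - 21*s + 12)/(s^3 + 5*s^2 + 4*s)

Laplace-transform each side.
With L{y''} = s^2 Y - s·y(0) - y'(0) and L{y'} = sY - y(0), with y(0) = -4, y'(0) = -1: the LHS transforms to (s^2 + 5*s + 4)Y - (-4*s - 21).
The right side is L{12} = 12/s.
So (s^2 + 5*s + 4)Y = 12/s + (-4*s - 21).
Solve for Y(s) and write it as one ratio of polynomials.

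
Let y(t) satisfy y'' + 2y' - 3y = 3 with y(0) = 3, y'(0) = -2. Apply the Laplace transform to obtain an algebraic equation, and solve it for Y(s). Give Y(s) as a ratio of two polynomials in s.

Transform both sides with L{·}.
With L{y''} = s^2 Y - s·y(0) - y'(0) and L{y'} = sY - y(0), with y(0) = 3, y'(0) = -2: the LHS transforms to (s^2 + 2*s - 3)Y - (3*s + 4).
The right side is L{3} = 3/s.
So (s^2 + 2*s - 3)Y = 3/s + (3*s + 4).
Divide through and combine into a single rational function.

Y(s) = (3*s^2 + 4*s + 3)/(s^3 + 2*s^2 - 3*s)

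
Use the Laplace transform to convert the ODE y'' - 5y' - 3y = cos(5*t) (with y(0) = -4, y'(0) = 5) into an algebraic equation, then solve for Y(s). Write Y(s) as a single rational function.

Laplace-transform each side.
Using L{y''} = s^2 Y - s·y(0) - y'(0) and L{y'} = sY - y(0), with y(0) = -4, y'(0) = 5, the left side becomes (s^2 - 5*s - 3)Y - (-4*s + 25).
The right side is L{cos(5*t)} = s/(s^2 + 25).
So (s^2 - 5*s - 3)Y = s/(s^2 + 25) + (-4*s + 25).
Divide through and combine into a single rational function.

Y(s) = (-4*s^3 + 25*s^2 - 99*s + 625)/(s^4 - 5*s^3 + 22*s^2 - 125*s - 75)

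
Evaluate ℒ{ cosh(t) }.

s/(s^2 - 1)

L{cosh(t)} = s/(s^2 - 1).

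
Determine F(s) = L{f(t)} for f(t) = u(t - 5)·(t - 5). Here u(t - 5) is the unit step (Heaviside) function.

F(s) = exp(-5*s)/s^2

By the second shifting theorem, L{u(t - c)·g(t - c)} = e^(-cs)·G(s) with c = 5 and G(s) = L{g(t)}.
L{t} = 1!/s^2 = 1/s^2.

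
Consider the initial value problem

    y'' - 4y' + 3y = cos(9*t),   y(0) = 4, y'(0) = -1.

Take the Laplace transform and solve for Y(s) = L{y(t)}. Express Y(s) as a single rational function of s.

Apply the Laplace transform to the equation.
The derivative rules (L{y''} = s^2 Y - s·y(0) - y'(0) and L{y'} = sY - y(0), with y(0) = 4, y'(0) = -1) turn the left side into (s^2 - 4*s + 3)Y - (4*s - 17).
The right side is L{cos(9*t)} = s/(s^2 + 81).
So (s^2 - 4*s + 3)Y = s/(s^2 + 81) + (4*s - 17).
Divide through and combine into a single rational function.

Y(s) = (4*s^3 - 17*s^2 + 325*s - 1377)/(s^4 - 4*s^3 + 84*s^2 - 324*s + 243)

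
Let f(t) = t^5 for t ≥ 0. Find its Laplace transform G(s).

L{t^5} = 5!/s^6 = 120/s^6.

G(s) = 120/s^6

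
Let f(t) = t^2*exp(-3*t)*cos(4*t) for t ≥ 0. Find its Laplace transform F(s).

L{cos(4t)} = s/(s^2 + 16).
Multiplying by e^(-3t) shifts s → s + 3, so L{exp(-3*t)*cos(4*t)} = (s + 3)/((s + 3)^2 + 16).
Then apply L{t^2·g(t)} = (-1)^2 d^2/ds^2[G(s)] with G(s) = (s + 3)/((s + 3)^2 + 16):
differentiating 2 times and applying the sign gives 2*(s + 3)*(s^2 + 6*s - 39)/(s^2 + 6*s + 25)^3.

F(s) = 2*(s + 3)*(s^2 + 6*s - 39)/(s^2 + 6*s + 25)^3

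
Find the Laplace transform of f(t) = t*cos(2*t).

L{cos(2t)} = s/(s^2 + 4).
Then apply L{t·g(t)} = -d/ds[G(s)] with G(s) = s/(s^2 + 4):
differentiating 1 time and applying the sign gives (s - 2)*(s + 2)/(s^2 + 4)^2.

(s - 2)*(s + 2)/(s^2 + 4)^2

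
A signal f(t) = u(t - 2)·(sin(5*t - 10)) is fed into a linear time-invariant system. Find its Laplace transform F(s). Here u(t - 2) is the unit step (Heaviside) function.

F(s) = 5*exp(-2*s)/(s^2 + 25)

By the second shifting theorem, L{u(t - c)·g(t - c)} = e^(-cs)·G(s) with c = 2 and G(s) = L{g(t)}.
L{sin(5t)} = 5/(s^2 + 25).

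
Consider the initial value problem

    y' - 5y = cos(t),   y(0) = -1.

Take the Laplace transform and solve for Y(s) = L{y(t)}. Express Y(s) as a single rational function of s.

Transform both sides with L{·}.
With L{y'} = sY - y(0) = sY - (-1): the LHS transforms to (s - 5)Y - (-1).
The right side is L{cos(t)} = s/(s^2 + 1).
So (s - 5)Y = s/(s^2 + 1) + (-1).
Isolate Y and clear denominators.

Y(s) = (-s^2 + s - 1)/(s^3 - 5*s^2 + s - 5)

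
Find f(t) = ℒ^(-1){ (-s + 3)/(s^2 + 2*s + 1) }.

f(t) = 4*t*exp(-t) - exp(-t)

Factor the denominator: s^2 + 2*s + 1 = (s + 1)^2.
Partial fraction decomposition gives [-1/(s + 1)] + [4/(s + 1)^2].
Invert each term: -1/(s + 1) ↔ -e^(-t); 4/(s + 1)^2 ↔ 4t·e^(-t).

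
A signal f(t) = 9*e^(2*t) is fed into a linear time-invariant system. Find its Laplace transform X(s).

L{9} = 9/s.
By the first shifting theorem, multiplying by e^(2t) replaces s with s - 2.

X(s) = 9/(s - 2)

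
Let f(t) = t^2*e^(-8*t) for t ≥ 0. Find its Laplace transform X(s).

L{e^(-8t)} = 1/(s + 8).
Then apply L{t^2·g(t)} = (-1)^2 d^2/ds^2[G(s)] with G(s) = 1/(s + 8):
differentiating 2 times and applying the sign gives 2/(s + 8)^3.

X(s) = 2/(s + 8)^3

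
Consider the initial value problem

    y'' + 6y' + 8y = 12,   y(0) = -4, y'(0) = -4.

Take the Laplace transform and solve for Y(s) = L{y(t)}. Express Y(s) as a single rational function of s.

Take the Laplace transform of both sides.
With L{y''} = s^2 Y - s·y(0) - y'(0) and L{y'} = sY - y(0), with y(0) = -4, y'(0) = -4: the LHS transforms to (s^2 + 6*s + 8)Y - (-4*s - 28).
The right side is L{12} = 12/s.
So (s^2 + 6*s + 8)Y = 12/s + (-4*s - 28).
Solve for Y(s) and write it as one ratio of polynomials.

Y(s) = (-4*s^2 - 28*s + 12)/(s^3 + 6*s^2 + 8*s)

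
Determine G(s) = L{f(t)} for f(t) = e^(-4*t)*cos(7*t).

G(s) = (s + 4)/((s + 4)^2 + 49)

L{cos(7t)} = s/(s^2 + 49).
By the first shifting theorem, multiplying by e^(-4t) replaces s with s + 4.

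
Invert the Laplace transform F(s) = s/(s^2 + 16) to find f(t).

Since L{cos(4t)} = s/(s^2 + 16), the inverse is cos(4*t).

f(t) = cos(4*t)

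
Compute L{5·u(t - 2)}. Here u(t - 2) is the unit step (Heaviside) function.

By the second shifting theorem, L{u(t - c)·g(t - c)} = e^(-cs)·G(s) with c = 2 and G(s) = L{g(t)}.
L{5} = 5/s.

5*exp(-2*s)/s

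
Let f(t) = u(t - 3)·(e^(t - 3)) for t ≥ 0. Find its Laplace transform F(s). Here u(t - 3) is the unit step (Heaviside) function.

By the second shifting theorem, L{u(t - c)·g(t - c)} = e^(-cs)·G(s) with c = 3 and G(s) = L{g(t)}.
L{e^(t)} = 1/(s - 1).

F(s) = exp(-3*s)/(s - 1)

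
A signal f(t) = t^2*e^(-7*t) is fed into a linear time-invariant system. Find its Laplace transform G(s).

G(s) = 2/(s + 7)^3

L{e^(-7t)} = 1/(s + 7).
Then apply L{t^2·g(t)} = (-1)^2 d^2/ds^2[H(s)] with H(s) = 1/(s + 7):
differentiating 2 times and applying the sign gives 2/(s + 7)^3.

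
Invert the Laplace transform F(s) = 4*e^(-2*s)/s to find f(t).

f(t) = Heaviside(t - 2)*(4)

The factor e^(-2s) signals a time shift by c = 2 (second shifting theorem).
L{4} = 4/s, so L^-1{4/s} = 4.
Hence the inverse is u(t - 2) times that function evaluated at t - 2.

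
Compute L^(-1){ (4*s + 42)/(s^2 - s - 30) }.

6*exp(6*t) - 2*exp(-5*t)

Factor the denominator: s^2 - s - 30 = (s - 6)*(s + 5).
Partial fraction decomposition gives [-2/(s + 5)] + [6/(s - 6)].
Invert each term: -2/(s + 5) ↔ -2e^(-5t); 6/(s - 6) ↔ 6e^(6t).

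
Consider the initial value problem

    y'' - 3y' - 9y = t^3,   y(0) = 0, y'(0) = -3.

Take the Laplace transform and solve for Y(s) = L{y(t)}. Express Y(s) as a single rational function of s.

Laplace-transform each side.
With L{y''} = s^2 Y - s·y(0) - y'(0) and L{y'} = sY - y(0), with y(0) = 0, y'(0) = -3: the LHS transforms to (s^2 - 3*s - 9)Y - (-3).
The right side is L{t^3} = 6/s^4.
So (s^2 - 3*s - 9)Y = 6/s^4 + (-3).
Isolate Y and clear denominators.

Y(s) = (-3*s^4 + 6)/(s^6 - 3*s^5 - 9*s^4)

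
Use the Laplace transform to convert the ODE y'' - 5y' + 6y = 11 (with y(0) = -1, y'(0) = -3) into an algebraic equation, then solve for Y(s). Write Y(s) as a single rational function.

Transform both sides with L{·}.
Using L{y''} = s^2 Y - s·y(0) - y'(0) and L{y'} = sY - y(0), with y(0) = -1, y'(0) = -3, the left side becomes (s^2 - 5*s + 6)Y - (-s + 2).
The right side is L{11} = 11/s.
So (s^2 - 5*s + 6)Y = 11/s + (-s + 2).
Isolate Y and clear denominators.

Y(s) = (-s^2 + 2*s + 11)/(s^3 - 5*s^2 + 6*s)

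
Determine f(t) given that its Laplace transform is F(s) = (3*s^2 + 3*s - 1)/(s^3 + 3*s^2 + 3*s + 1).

Factor the denominator: s^3 + 3*s^2 + 3*s + 1 = (s + 1)^3.
Partial fraction decomposition gives [3/(s + 1)] + [-3/(s + 1)^2] + [-1/(s + 1)^3].
Invert each term: 3/(s + 1) ↔ 3e^(-t); -3/(s + 1)^2 ↔ -3t·e^(-t); -1/(s + 1)^3 ↔ (-1/2)t^2·e^(-t).

f(t) = -t^2*exp(-t)/2 - 3*t*exp(-t) + 3*exp(-t)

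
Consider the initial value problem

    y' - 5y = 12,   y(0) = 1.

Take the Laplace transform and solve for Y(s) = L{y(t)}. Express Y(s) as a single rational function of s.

Transform both sides with L{·}.
The derivative rules (L{y'} = sY - y(0) = sY - 1) turn the left side into (s - 5)Y - (1).
The right side is L{12} = 12/s.
So (s - 5)Y = 12/s + (1).
Isolate Y and clear denominators.

Y(s) = (s + 12)/(s^2 - 5*s)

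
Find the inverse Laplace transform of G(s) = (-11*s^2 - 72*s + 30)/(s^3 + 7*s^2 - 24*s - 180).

-6*t*exp(-6*t) - 5*exp(5*t) - 6*exp(-6*t)

Factor the denominator: s^3 + 7*s^2 - 24*s - 180 = (s - 5)*(s + 6)^2.
Partial fraction decomposition gives [-6/(s + 6)] + [-6/(s + 6)^2] + [-5/(s - 5)].
Invert each term: -6/(s + 6) ↔ -6e^(-6t); -6/(s + 6)^2 ↔ -6t·e^(-6t); -5/(s - 5) ↔ -5e^(5t).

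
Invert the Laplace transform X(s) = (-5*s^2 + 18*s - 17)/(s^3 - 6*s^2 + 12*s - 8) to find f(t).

f(t) = -t^2*exp(2*t)/2 - 2*t*exp(2*t) - 5*exp(2*t)

Factor the denominator: s^3 - 6*s^2 + 12*s - 8 = (s - 2)^3.
Partial fraction decomposition gives [-5/(s - 2)] + [-2/(s - 2)^2] + [-1/(s - 2)^3].
Invert each term: -5/(s - 2) ↔ -5e^(2t); -2/(s - 2)^2 ↔ -2t·e^(2t); -1/(s - 2)^3 ↔ (-1/2)t^2·e^(2t).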